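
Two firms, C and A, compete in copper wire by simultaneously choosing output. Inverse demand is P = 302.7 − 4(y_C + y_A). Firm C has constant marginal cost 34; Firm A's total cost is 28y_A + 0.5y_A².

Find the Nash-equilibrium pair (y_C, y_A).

23.5625, 20.05

Firm C's profit: π = y_C(302.7 − 4(y_C + y_A)) − 34y_C.
∂π/∂y_C = 268.7 − 8y_C − 4y_A = 0, so y_C = 33.5875 − 0.5y_A.
For A: ∂π/∂y_A = 274.7 − 9y_A − 4y_C = 0 ⇒ y_A = 2747/90 − (4/9)y_C.
Plugging y_A into C's best response: y_C = 33.5875 − 0.5(2747/90 − (4/9)y_C) ⇒ (7/9)y_C = 2639/144, so y_C = 23.5625.
Then y_A = 2747/90 − (4/9)·23.5625 = 20.05.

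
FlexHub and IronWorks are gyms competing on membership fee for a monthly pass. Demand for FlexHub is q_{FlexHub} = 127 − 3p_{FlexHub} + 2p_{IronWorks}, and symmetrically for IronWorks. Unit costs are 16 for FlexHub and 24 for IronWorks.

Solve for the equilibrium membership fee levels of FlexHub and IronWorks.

45.25, 48.25

FlexHub's profit: π = (p_{FlexHub} − 16)(127 − 3p_{FlexHub} + 2p_{IronWorks}).
∂π/∂p_{FlexHub} = 175 − 6p_{FlexHub} + 2p_{IronWorks} = 0 ⇒ p_{FlexHub} = 175/6 + (1/3)p_{IronWorks}.
Similarly p_{IronWorks} = 199/6 + (1/3)p_{FlexHub}.
Solving the two reaction functions simultaneously: (1 − (1/3)(1/3))p_{FlexHub} = 175/6 + (1/3)·(199/6), so (8/9)p_{FlexHub} = 362/9 and p_{FlexHub} = 45.25.
Then p_{IronWorks} = 199/6 + (1/3)·45.25 = 48.25.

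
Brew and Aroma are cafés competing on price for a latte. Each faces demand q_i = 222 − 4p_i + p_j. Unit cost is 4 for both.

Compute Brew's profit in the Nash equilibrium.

Brew's profit: π = (p_{Brew} − 4)(222 − 4p_{Brew} + p_{Aroma}).
∂π/∂p_{Brew} = 238 − 8p_{Brew} + p_{Aroma} = 0 ⇒ p_{Brew} = 29.75 + 0.125p_{Aroma}.
By symmetry p_{Aroma} = p_{Brew}; substituting into the reaction function, 0.875p_{Brew} = 29.75 and p_{Brew} = 34.
q_{Brew} = 222 − 4·34 + 34 = 120.
Profit = (34 − 4)·120 = 3600.

3600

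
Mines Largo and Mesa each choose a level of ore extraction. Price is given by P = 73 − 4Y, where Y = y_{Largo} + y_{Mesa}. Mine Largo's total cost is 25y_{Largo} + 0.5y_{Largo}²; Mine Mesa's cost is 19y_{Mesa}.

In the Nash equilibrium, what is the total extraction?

Mine Largo's profit: π = y_{Largo}(73 − 4(y_{Largo} + y_{Mesa})) − 25y_{Largo} − 0.5y_{Largo}².
∂π/∂y_{Largo} = 48 − 9y_{Largo} − 4y_{Mesa} = 0, so y_{Largo} = 16/3 − (4/9)y_{Mesa}.
For Mesa: ∂π/∂y_{Mesa} = 54 − 8y_{Mesa} − 4y_{Largo} = 0 ⇒ y_{Mesa} = 6.75 − 0.5y_{Largo}.
Plugging y_{Mesa} into Largo's best response: y_{Largo} = 16/3 − (4/9)(6.75 − 0.5y_{Largo}) ⇒ (7/9)y_{Largo} = 7/3, so y_{Largo} = 3.
Then y_{Mesa} = 6.75 − 0.5·3 = 5.25.
Total extraction: 3 + 5.25 = 8.25.

8.25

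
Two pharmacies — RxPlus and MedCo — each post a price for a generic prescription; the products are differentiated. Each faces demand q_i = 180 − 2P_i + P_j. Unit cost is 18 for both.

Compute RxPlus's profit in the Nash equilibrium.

RxPlus's profit: π = (P_{RxPlus} − 18)(180 − 2P_{RxPlus} + P_{MedCo}).
∂π/∂P_{RxPlus} = 216 − 4P_{RxPlus} + P_{MedCo} = 0 ⇒ P_{RxPlus} = 54 + 0.25P_{MedCo}.
Setting P_{RxPlus} = P_{MedCo} in the reaction function: P_{RxPlus} = 54 + 0.25P_{RxPlus}, so P_{RxPlus} = 54 / 0.75 = 72.
q_{RxPlus} = 180 − 2·72 + 72 = 108.
Profit = (72 − 18)·108 = 5832.

5832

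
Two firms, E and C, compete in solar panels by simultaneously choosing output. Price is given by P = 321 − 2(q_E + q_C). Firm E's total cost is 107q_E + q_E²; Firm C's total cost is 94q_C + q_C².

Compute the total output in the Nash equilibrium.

Firm E's profit: π = q_E(321 − 2(q_E + q_C)) − 107q_E − q_E².
∂π/∂q_E = 214 − 6q_E − 2q_C = 0, so q_E = 107/3 − (1/3)q_C.
By the same steps for C: q_C = 227/6 − (1/3)q_E.
Substituting the second reaction function into the first: q_E = 107/3 − (1/3)(227/6 − (1/3)q_E), which gives (8/9)q_E = 415/18 ⇒ q_E = 25.9375.
Then q_C = 227/6 − (1/3)·25.9375 = 29.1875.
Total output: 25.9375 + 29.1875 = 55.125.

55.125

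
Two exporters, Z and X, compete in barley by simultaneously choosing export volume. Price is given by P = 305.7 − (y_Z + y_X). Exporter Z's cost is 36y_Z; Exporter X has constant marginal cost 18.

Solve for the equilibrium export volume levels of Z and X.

Exporter Z's profit: π = y_Z(305.7 − (y_Z + y_X)) − 36y_Z.
∂π/∂y_Z = 269.7 − 2y_Z − y_X = 0, so y_Z = 134.85 − 0.5y_X.
By the same steps for X: y_X = 143.85 − 0.5y_Z.
Solving the two reaction functions simultaneously: (1 − (−0.5)(−0.5))y_Z = 134.85 − 0.5·143.85, so 0.75y_Z = 62.925 and y_Z = 83.9.
Then y_X = 143.85 − 0.5·83.9 = 101.9.

83.9, 101.9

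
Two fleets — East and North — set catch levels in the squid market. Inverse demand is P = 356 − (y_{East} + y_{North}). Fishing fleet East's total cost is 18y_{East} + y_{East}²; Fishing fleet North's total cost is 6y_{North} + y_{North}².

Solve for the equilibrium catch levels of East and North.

Fishing fleet East's profit: π = y_{East}(356 − (y_{East} + y_{North})) − 18y_{East} − y_{East}².
∂π/∂y_{East} = 338 − 4y_{East} − y_{North} = 0, so y_{East} = 84.5 − 0.25y_{North}.
By the same steps for North: y_{North} = 87.5 − 0.25y_{East}.
Substituting the second reaction function into the first: y_{East} = 84.5 − 0.25(87.5 − 0.25y_{East}), which gives 0.9375y_{East} = 62.625 ⇒ y_{East} = 66.8.
Then y_{North} = 87.5 − 0.25·66.8 = 70.8.

66.8, 70.8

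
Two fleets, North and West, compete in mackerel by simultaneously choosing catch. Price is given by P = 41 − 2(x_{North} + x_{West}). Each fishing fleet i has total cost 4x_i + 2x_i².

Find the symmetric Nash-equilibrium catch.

3.7

Fishing fleet North's profit: π = x_{North}(41 − 2(x_{North} + x_{West})) − 4x_{North} − 2x_{North}².
∂π/∂x_{North} = 37 − 8x_{North} − 2x_{West} = 0, so x_{North} = 4.625 − 0.25x_{West}.
Setting x_{North} = x_{West} in the reaction function: x_{North} = 4.625 − 0.25x_{North}, so x_{North} = 4.625 / 1.25 = 3.7.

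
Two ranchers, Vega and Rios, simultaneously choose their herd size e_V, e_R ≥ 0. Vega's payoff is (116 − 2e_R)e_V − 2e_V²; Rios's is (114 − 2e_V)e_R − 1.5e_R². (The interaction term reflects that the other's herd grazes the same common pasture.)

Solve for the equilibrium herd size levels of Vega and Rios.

Expanding Vega's payoff: 116e_V − 2e_Re_V − 2e_V².
∂π/∂e_V = 116 − 2e_R − 4e_V = 0, so e_V = 29 − 0.5e_R.
Likewise for Rios: e_R = 38 − (2/3)e_V.
Solving the two reaction functions simultaneously: (1 − (−0.5)(−2/3))e_V = 29 − 0.5·38, so (2/3)e_V = 10 and e_V = 15.
Then e_R = 38 − (2/3)·15 = 28.

15, 28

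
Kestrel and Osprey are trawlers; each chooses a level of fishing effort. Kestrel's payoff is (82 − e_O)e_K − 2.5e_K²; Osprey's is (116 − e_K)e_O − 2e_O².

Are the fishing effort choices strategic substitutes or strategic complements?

strategic substitutes

Expanding Kestrel's payoff: 82e_K − e_Oe_K − 2.5e_K².
∂π/∂e_K = 82 − e_O − 5e_K = 0, so e_K = 16.4 − 0.2e_O.
The best-response slope de_K/de_O = −0.2 < 0: the reaction function is downward-sloping, so the choices are strategic substitutes.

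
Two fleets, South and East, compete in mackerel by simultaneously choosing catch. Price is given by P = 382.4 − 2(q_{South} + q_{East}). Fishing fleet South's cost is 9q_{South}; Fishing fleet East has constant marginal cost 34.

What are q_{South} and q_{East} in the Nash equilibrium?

Fishing fleet South's profit: π = q_{South}(382.4 − 2(q_{South} + q_{East})) − 9q_{South}.
∂π/∂q_{South} = 373.4 − 4q_{South} − 2q_{East} = 0, so q_{South} = 93.35 − 0.5q_{East}.
By the same steps for East: q_{East} = 87.1 − 0.5q_{South}.
Plugging q_{East} into South's best response: q_{South} = 93.35 − 0.5(87.1 − 0.5q_{South}) ⇒ 0.75q_{South} = 49.8, so q_{South} = 66.4.
Then q_{East} = 87.1 − 0.5·66.4 = 53.9.

66.4, 53.9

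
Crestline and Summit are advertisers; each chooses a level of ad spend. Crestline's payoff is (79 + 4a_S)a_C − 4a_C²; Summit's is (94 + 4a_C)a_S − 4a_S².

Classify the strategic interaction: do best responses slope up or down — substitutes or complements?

Expanding Crestline's payoff: 79a_C + 4a_Sa_C − 4a_C².
∂π/∂a_C = 79 + 4a_S − 8a_C = 0, so a_C = 9.875 + 0.5a_S.
The best-response slope da_C/da_S = 0.5 > 0: the reaction function is upward-sloping, so the choices are strategic complements.

strategic complements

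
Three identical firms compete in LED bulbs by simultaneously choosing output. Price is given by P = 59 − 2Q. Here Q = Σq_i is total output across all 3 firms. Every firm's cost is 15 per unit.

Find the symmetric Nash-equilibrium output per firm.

5.5

A representative firm's profit is π_i = q_i(59 − 2Q) − 15q_i, with Q = q_i + Σ_{j≠i} q_j.
First-order condition: 44 − 4q_i − 2Σ_{j≠i} q_j = 0.
Imposing symmetry (q_j = q for all j) turns Σ_{j≠i} q_j into 2q, so 44 = 8q and q = 5.5.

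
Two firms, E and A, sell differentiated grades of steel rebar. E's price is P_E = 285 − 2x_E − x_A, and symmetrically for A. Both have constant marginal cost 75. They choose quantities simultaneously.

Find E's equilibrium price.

159

Firm E's profit: π = x_E(285 − 2x_E − x_A) − 75x_E.
∂π/∂x_E = 210 − 4x_E − x_A = 0 ⇒ x_E = 52.5 − 0.25x_A.
By symmetry x_A = x_E; substituting into the reaction function, 1.25x_E = 52.5 and x_E = 42.
P_E = 285 − 2·42 − 42 = 159.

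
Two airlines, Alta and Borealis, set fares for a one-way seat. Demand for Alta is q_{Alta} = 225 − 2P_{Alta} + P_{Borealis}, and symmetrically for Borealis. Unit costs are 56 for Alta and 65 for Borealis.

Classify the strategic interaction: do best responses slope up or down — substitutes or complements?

Alta's profit: π = (P_{Alta} − 56)(225 − 2P_{Alta} + P_{Borealis}).
∂π/∂P_{Alta} = 337 − 4P_{Alta} + P_{Borealis} = 0 ⇒ P_{Alta} = 84.25 + 0.25P_{Borealis}.
The best-response slope dP_{Alta}/dP_{Borealis} = 0.25 > 0: the reaction function is upward-sloping, so the choices are strategic complements.

strategic complements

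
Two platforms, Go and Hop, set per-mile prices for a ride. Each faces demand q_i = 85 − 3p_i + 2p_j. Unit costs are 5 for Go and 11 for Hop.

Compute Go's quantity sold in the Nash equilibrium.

63.375

Go's profit: π = (p_{Go} − 5)(85 − 3p_{Go} + 2p_{Hop}).
∂π/∂p_{Go} = 100 − 6p_{Go} + 2p_{Hop} = 0 ⇒ p_{Go} = 50/3 + (1/3)p_{Hop}.
Similarly p_{Hop} = 59/3 + (1/3)p_{Go}.
Substituting the second reaction function into the first: p_{Go} = 50/3 + (1/3)(59/3 + (1/3)p_{Go}), which gives (8/9)p_{Go} = 209/9 ⇒ p_{Go} = 26.125.
Then p_{Hop} = 59/3 + (1/3)·26.125 = 28.375.
q_{Go} = 85 − 3·26.125 + 2·28.375 = 63.375.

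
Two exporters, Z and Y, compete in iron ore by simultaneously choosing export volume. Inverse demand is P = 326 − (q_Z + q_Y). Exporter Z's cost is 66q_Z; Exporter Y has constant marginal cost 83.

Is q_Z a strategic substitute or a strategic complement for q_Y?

strategic substitutes

Exporter Z's profit: π = q_Z(326 − (q_Z + q_Y)) − 66q_Z.
∂π/∂q_Z = 260 − 2q_Z − q_Y = 0, so q_Z = 130 − 0.5q_Y.
The best-response slope dq_Z/dq_Y = −0.5 < 0: the reaction function is downward-sloping, so the choices are strategic substitutes.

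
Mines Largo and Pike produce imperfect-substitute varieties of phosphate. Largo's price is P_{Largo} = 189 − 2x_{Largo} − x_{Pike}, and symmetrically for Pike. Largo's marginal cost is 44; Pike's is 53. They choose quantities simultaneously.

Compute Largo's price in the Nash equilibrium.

Mine Largo's profit: π = x_{Largo}(189 − 2x_{Largo} − x_{Pike}) − 44x_{Largo}.
∂π/∂x_{Largo} = 145 − 4x_{Largo} − x_{Pike} = 0 ⇒ x_{Largo} = 36.25 − 0.25x_{Pike}.
Similarly x_{Pike} = 34 − 0.25x_{Largo}.
Substituting the second reaction function into the first: x_{Largo} = 36.25 − 0.25(34 − 0.25x_{Largo}), which gives 0.9375x_{Largo} = 27.75 ⇒ x_{Largo} = 29.6.
Then x_{Pike} = 34 − 0.25·29.6 = 26.6.
P_{Largo} = 189 − 2·29.6 − 26.6 = 103.2.

103.2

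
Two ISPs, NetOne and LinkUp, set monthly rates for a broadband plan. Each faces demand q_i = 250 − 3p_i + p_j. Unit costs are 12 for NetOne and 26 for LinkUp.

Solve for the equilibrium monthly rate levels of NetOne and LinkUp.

NetOne's profit: π = (p_{NetOne} − 12)(250 − 3p_{NetOne} + p_{LinkUp}).
∂π/∂p_{NetOne} = 286 − 6p_{NetOne} + p_{LinkUp} = 0 ⇒ p_{NetOne} = 143/3 + (1/6)p_{LinkUp}.
Similarly p_{LinkUp} = 164/3 + (1/6)p_{NetOne}.
Solving the two reaction functions simultaneously: (1 − (1/6)(1/6))p_{NetOne} = 143/3 + (1/6)·(164/3), so (35/36)p_{NetOne} = 511/9 and p_{NetOne} = 58.4.
Then p_{LinkUp} = 164/3 + (1/6)·58.4 = 64.4.

58.4, 64.4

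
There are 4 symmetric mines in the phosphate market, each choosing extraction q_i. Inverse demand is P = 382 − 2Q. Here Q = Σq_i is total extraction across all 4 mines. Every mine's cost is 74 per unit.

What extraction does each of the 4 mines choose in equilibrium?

30.8

A representative mine's profit is π_i = q_i(382 − 2Q) − 74q_i, with Q = q_i + Σ_{j≠i} q_j.
First-order condition: 308 − 4q_i − 2Σ_{j≠i} q_j = 0.
Imposing symmetry (q_j = q for all j) turns Σ_{j≠i} q_j into 3q, so 308 = 10q and q = 30.8.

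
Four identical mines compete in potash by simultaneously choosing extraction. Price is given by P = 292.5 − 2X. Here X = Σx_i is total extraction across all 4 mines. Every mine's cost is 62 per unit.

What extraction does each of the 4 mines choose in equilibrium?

23.05

A representative mine's profit is π_i = x_i(292.5 − 2X) − 62x_i, with X = x_i + Σ_{j≠i} x_j.
First-order condition: 230.5 − 4x_i − 2Σ_{j≠i} x_j = 0.
In a symmetric equilibrium every mine chooses the same x, so Σ_{j≠i} x_j = 3x. The condition becomes 230.5 − 10x = 0, giving x = 230.5/10 = 23.05.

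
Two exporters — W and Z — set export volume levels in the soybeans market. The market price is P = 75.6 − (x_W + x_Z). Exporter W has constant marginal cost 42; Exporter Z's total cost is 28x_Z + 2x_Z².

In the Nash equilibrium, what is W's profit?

196

Exporter W's profit: π = x_W(75.6 − (x_W + x_Z)) − 42x_W.
∂π/∂x_W = 33.6 − 2x_W − x_Z = 0, so x_W = 16.8 − 0.5x_Z.
For Z: ∂π/∂x_Z = 47.6 − 6x_Z − x_W = 0 ⇒ x_Z = 119/15 − (1/6)x_W.
Solving the two reaction functions simultaneously: (1 − (−0.5)(−1/6))x_W = 16.8 − 0.5·(119/15), so (11/12)x_W = 77/6 and x_W = 14.
Then x_Z = 119/15 − (1/6)·14 = 5.6.
Price P = 75.6 − 19.6 = 56.
W's profit: (56 − 42)·14 = 196.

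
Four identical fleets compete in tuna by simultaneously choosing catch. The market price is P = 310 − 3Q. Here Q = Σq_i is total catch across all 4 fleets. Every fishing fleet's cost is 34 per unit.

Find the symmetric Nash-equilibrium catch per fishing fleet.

18.4

A representative fishing fleet's profit is π_i = q_i(310 − 3Q) − 34q_i, with Q = q_i + Σ_{j≠i} q_j.
First-order condition: 276 − 6q_i − 3Σ_{j≠i} q_j = 0.
With identical fishing fleets, set every q_j = q: then 276 − 6q − 9q = 0, i.e. q = 276/15 = 18.4.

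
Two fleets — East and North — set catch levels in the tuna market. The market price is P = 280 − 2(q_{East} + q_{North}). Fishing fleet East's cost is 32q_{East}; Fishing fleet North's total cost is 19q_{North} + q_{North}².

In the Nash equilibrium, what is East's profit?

Fishing fleet East's profit: π = q_{East}(280 − 2(q_{East} + q_{North})) − 32q_{East}.
∂π/∂q_{East} = 248 − 4q_{East} − 2q_{North} = 0, so q_{East} = 62 − 0.5q_{North}.
For North: ∂π/∂q_{North} = 261 − 6q_{North} − 2q_{East} = 0 ⇒ q_{North} = 43.5 − (1/3)q_{East}.
Substituting the second reaction function into the first: q_{East} = 62 − 0.5(43.5 − (1/3)q_{East}), which gives (5/6)q_{East} = 40.25 ⇒ q_{East} = 48.3.
Then q_{North} = 43.5 − (1/3)·48.3 = 27.4.
Price P = 280 − 2·75.7 = 128.6.
East's profit: (128.6 − 32)·48.3 = 4665.78.

4665.78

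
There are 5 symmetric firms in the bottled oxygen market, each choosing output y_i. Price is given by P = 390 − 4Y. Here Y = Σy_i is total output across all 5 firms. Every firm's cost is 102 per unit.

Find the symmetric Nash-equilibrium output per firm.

A representative firm's profit is π_i = y_i(390 − 4Y) − 102y_i, with Y = y_i + Σ_{j≠i} y_j.
First-order condition: 288 − 8y_i − 4Σ_{j≠i} y_j = 0.
Imposing symmetry (y_j = y for all j) turns Σ_{j≠i} y_j into 4y, so 288 = 24y and y = 12.

12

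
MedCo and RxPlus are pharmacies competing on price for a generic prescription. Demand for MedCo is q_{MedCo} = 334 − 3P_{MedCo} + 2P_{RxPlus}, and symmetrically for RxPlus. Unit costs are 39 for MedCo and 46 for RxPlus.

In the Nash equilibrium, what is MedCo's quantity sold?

225.1875

MedCo's profit: π = (P_{MedCo} − 39)(334 − 3P_{MedCo} + 2P_{RxPlus}).
∂π/∂P_{MedCo} = 451 − 6P_{MedCo} + 2P_{RxPlus} = 0 ⇒ P_{MedCo} = 451/6 + (1/3)P_{RxPlus}.
Similarly P_{RxPlus} = 236/3 + (1/3)P_{MedCo}.
Solving the two reaction functions simultaneously: (1 − (1/3)(1/3))P_{MedCo} = 451/6 + (1/3)·(236/3), so (8/9)P_{MedCo} = 1825/18 and P_{MedCo} = 114.0625.
Then P_{RxPlus} = 236/3 + (1/3)·114.0625 = 116.6875.
q_{MedCo} = 334 − 3·114.0625 + 2·116.6875 = 225.1875.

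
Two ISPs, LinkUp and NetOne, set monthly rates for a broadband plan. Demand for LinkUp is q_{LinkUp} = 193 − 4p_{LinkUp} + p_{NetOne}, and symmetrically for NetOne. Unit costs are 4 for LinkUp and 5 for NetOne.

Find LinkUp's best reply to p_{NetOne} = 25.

29.25

LinkUp's profit: π = (p_{LinkUp} − 4)(193 − 4p_{LinkUp} + p_{NetOne}).
∂π/∂p_{LinkUp} = 209 − 8p_{LinkUp} + p_{NetOne} = 0 ⇒ p_{LinkUp} = 26.125 + 0.125p_{NetOne}.
At p_{NetOne} = 25: p_{LinkUp} = 26.125 + 0.125·25 = 29.25.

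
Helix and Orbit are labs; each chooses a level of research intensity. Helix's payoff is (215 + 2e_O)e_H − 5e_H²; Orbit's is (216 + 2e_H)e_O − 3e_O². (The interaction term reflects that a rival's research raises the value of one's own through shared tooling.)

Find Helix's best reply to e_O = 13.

24.1

Expanding Helix's payoff: 215e_H + 2e_Oe_H − 5e_H².
∂π/∂e_H = 215 + 2e_O − 10e_H = 0, so e_H = 21.5 + 0.2e_O.
At e_O = 13: e_H = 21.5 + 0.2·13 = 24.1.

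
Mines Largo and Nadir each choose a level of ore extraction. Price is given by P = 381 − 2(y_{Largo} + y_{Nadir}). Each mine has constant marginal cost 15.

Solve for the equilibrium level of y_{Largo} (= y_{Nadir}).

61

Mine Largo's profit: π = y_{Largo}(381 − 2(y_{Largo} + y_{Nadir})) − 15y_{Largo}.
∂π/∂y_{Largo} = 366 − 4y_{Largo} − 2y_{Nadir} = 0, so y_{Largo} = 91.5 − 0.5y_{Nadir}.
Setting y_{Largo} = y_{Nadir} in the reaction function: y_{Largo} = 91.5 − 0.5y_{Largo}, so y_{Largo} = 91.5 / 1.5 = 61.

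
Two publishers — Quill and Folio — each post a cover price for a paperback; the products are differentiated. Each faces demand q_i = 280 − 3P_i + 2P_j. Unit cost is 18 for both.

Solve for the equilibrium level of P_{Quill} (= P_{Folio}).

83.5

Quill's profit: π = (P_{Quill} − 18)(280 − 3P_{Quill} + 2P_{Folio}).
∂π/∂P_{Quill} = 334 − 6P_{Quill} + 2P_{Folio} = 0 ⇒ P_{Quill} = 167/3 + (1/3)P_{Folio}.
Setting P_{Quill} = P_{Folio} in the reaction function: P_{Quill} = 167/3 + (1/3)P_{Quill}, so P_{Quill} = (167/3) / (2/3) = 83.5.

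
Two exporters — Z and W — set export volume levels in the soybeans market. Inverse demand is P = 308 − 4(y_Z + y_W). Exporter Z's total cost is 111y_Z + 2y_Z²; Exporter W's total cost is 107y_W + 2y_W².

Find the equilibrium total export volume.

24.875

Exporter Z's profit: π = y_Z(308 − 4(y_Z + y_W)) − 111y_Z − 2y_Z².
∂π/∂y_Z = 197 − 12y_Z − 4y_W = 0, so y_Z = 197/12 − (1/3)y_W.
By the same steps for W: y_W = 16.75 − (1/3)y_Z.
Solving the two reaction functions simultaneously: (1 − (−1/3)(−1/3))y_Z = 197/12 − (1/3)·16.75, so (8/9)y_Z = 65/6 and y_Z = 12.1875.
Then y_W = 16.75 − (1/3)·12.1875 = 12.6875.
Total export volume: 12.1875 + 12.6875 = 24.875.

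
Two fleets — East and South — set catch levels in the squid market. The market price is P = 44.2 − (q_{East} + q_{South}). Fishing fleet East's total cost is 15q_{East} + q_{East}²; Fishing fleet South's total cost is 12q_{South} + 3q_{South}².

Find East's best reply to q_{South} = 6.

5.8

Fishing fleet East's profit: π = q_{East}(44.2 − (q_{East} + q_{South})) − 15q_{East} − q_{East}².
∂π/∂q_{East} = 29.2 − 4q_{East} − q_{South} = 0, so q_{East} = 7.3 − 0.25q_{South}.
At q_{South} = 6: q_{East} = 7.3 − 0.25·6 = 5.8.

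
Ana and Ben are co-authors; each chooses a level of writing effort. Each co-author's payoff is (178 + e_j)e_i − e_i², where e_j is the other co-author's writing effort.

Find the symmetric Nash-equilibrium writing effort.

178

Ana's payoff is (178 + e_B)e_A − e_A².
∂π/∂e_A = 178 + e_B − 2e_A = 0, so e_A = 89 + 0.5e_B.
The game is symmetric, so in equilibrium e_B = e_A: the reaction function gives 0.5e_A = 89, hence e_A = 178.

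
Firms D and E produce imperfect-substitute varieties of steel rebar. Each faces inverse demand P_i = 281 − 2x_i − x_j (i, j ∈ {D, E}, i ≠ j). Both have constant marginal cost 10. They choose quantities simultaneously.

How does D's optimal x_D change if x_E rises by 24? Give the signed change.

-6

Firm D's profit: π = x_D(281 − 2x_D − x_E) − 10x_D.
∂π/∂x_D = 271 − 4x_D − x_E = 0 ⇒ x_D = 67.75 − 0.25x_E.
The reaction-function slope is −0.25, so a 24-unit rise in x_E moves x_D by −0.25 × 24 = −6. D's best response falls — the actions are strategic substitutes.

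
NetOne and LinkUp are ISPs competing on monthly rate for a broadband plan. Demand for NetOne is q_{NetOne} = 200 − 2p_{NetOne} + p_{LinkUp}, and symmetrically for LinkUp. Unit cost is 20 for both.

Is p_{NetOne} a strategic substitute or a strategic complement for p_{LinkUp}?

strategic complements

NetOne's profit: π = (p_{NetOne} − 20)(200 − 2p_{NetOne} + p_{LinkUp}).
∂π/∂p_{NetOne} = 240 − 4p_{NetOne} + p_{LinkUp} = 0 ⇒ p_{NetOne} = 60 + 0.25p_{LinkUp}.
The best-response slope dp_{NetOne}/dp_{LinkUp} = 0.25 > 0: the reaction function is upward-sloping, so the choices are strategic complements.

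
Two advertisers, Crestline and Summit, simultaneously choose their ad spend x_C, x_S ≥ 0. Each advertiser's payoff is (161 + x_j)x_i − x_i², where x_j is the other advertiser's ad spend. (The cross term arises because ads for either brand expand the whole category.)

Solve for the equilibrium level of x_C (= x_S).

Crestline's payoff is (161 + x_S)x_C − x_C².
∂π/∂x_C = 161 + x_S − 2x_C = 0, so x_C = 80.5 + 0.5x_S.
Setting x_C = x_S in the reaction function: x_C = 80.5 + 0.5x_C, so x_C = 80.5 / 0.5 = 161.

161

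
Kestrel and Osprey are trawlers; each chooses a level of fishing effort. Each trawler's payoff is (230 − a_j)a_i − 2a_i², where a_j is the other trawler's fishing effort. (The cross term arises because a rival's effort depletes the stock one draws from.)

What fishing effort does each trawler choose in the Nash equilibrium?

Kestrel's payoff is (230 − a_O)a_K − 2a_K².
∂π/∂a_K = 230 − a_O − 4a_K = 0, so a_K = 57.5 − 0.25a_O.
By symmetry a_O = a_K; substituting into the reaction function, 1.25a_K = 57.5 and a_K = 46.

46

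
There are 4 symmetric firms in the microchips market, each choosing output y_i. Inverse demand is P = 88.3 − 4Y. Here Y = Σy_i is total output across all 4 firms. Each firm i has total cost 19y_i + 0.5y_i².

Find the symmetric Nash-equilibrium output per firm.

A representative firm's profit is π_i = y_i(88.3 − 4Y) − 19y_i − 0.5y_i², with Y = y_i + Σ_{j≠i} y_j.
First-order condition: 69.3 − 9y_i − 4Σ_{j≠i} y_j = 0.
Imposing symmetry (y_j = y for all j) turns Σ_{j≠i} y_j into 3y, so 69.3 = 21y and y = 3.3.

3.3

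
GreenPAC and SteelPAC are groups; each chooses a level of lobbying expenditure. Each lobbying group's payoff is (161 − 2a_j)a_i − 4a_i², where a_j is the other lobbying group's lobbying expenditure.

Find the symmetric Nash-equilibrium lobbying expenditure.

16.1

GreenPAC's payoff is (161 − 2a_S)a_G − 4a_G².
∂π/∂a_G = 161 − 2a_S − 8a_G = 0, so a_G = 20.125 − 0.25a_S.
By symmetry a_S = a_G; substituting into the reaction function, 1.25a_G = 20.125 and a_G = 16.1.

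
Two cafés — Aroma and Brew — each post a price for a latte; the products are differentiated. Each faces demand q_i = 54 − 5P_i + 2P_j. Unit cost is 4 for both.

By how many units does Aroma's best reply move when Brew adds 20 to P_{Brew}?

Aroma's profit: π = (P_{Aroma} − 4)(54 − 5P_{Aroma} + 2P_{Brew}).
∂π/∂P_{Aroma} = 74 − 10P_{Aroma} + 2P_{Brew} = 0 ⇒ P_{Aroma} = 7.4 + 0.2P_{Brew}.
The reaction-function slope is 0.2, so a 20-unit rise in P_{Brew} moves P_{Aroma} by 0.2 × 20 = 4. Aroma's best response rises — the actions are strategic complements.

4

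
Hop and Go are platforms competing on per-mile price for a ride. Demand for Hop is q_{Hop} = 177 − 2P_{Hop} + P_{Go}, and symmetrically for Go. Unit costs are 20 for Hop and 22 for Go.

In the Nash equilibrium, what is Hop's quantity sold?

Hop's profit: π = (P_{Hop} − 20)(177 − 2P_{Hop} + P_{Go}).
∂π/∂P_{Hop} = 217 − 4P_{Hop} + P_{Go} = 0 ⇒ P_{Hop} = 54.25 + 0.25P_{Go}.
Similarly P_{Go} = 55.25 + 0.25P_{Hop}.
Substituting the second reaction function into the first: P_{Hop} = 54.25 + 0.25(55.25 + 0.25P_{Hop}), which gives 0.9375P_{Hop} = 68.0625 ⇒ P_{Hop} = 72.6.
Then P_{Go} = 55.25 + 0.25·72.6 = 73.4.
q_{Hop} = 177 − 2·72.6 + 73.4 = 105.2.

105.2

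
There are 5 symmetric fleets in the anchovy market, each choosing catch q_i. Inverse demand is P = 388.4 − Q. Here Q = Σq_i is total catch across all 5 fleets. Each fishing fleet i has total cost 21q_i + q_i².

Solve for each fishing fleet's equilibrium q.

45.925

A representative fishing fleet's profit is π_i = q_i(388.4 − Q) − 21q_i − q_i², with Q = q_i + Σ_{j≠i} q_j.
First-order condition: 367.4 − 4q_i − Σ_{j≠i} q_j = 0.
With identical fishing fleets, set every q_j = q: then 367.4 − 4q − 4q = 0, i.e. q = 367.4/8 = 45.925.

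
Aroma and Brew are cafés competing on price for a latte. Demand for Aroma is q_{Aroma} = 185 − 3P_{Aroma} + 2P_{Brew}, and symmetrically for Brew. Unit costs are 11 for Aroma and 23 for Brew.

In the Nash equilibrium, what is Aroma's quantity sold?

Aroma's profit: π = (P_{Aroma} − 11)(185 − 3P_{Aroma} + 2P_{Brew}).
∂π/∂P_{Aroma} = 218 − 6P_{Aroma} + 2P_{Brew} = 0 ⇒ P_{Aroma} = 109/3 + (1/3)P_{Brew}.
Similarly P_{Brew} = 127/3 + (1/3)P_{Aroma}.
Plugging P_{Brew} into Aroma's best response: P_{Aroma} = 109/3 + (1/3)(127/3 + (1/3)P_{Aroma}) ⇒ (8/9)P_{Aroma} = 454/9, so P_{Aroma} = 56.75.
Then P_{Brew} = 127/3 + (1/3)·56.75 = 61.25.
q_{Aroma} = 185 − 3·56.75 + 2·61.25 = 137.25.

137.25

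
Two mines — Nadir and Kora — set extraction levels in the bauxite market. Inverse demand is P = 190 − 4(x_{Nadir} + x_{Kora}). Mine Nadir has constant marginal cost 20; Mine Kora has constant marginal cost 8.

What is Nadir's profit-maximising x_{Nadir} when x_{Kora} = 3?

19.75

Mine Nadir's profit: π = x_{Nadir}(190 − 4(x_{Nadir} + x_{Kora})) − 20x_{Nadir}.
∂π/∂x_{Nadir} = 170 − 8x_{Nadir} − 4x_{Kora} = 0, so x_{Nadir} = 21.25 − 0.5x_{Kora}.
At x_{Kora} = 3: x_{Nadir} = 21.25 − 0.5·3 = 19.75.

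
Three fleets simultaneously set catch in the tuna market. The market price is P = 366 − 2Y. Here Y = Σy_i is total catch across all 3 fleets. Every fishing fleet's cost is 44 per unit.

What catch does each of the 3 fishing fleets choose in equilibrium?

40.25

A representative fishing fleet's profit is π_i = y_i(366 − 2Y) − 44y_i, with Y = y_i + Σ_{j≠i} y_j.
First-order condition: 322 − 4y_i − 2Σ_{j≠i} y_j = 0.
Imposing symmetry (y_j = y for all j) turns Σ_{j≠i} y_j into 2y, so 322 = 8y and y = 40.25.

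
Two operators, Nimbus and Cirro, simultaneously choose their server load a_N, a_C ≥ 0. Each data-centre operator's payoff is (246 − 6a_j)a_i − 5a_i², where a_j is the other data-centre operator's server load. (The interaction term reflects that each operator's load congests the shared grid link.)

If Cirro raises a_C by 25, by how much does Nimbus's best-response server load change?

Nimbus's payoff is (246 − 6a_C)a_N − 5a_N².
∂π/∂a_N = 246 − 6a_C − 10a_N = 0, so a_N = 24.6 − 0.6a_C.
The reaction-function slope is −0.6, so a 25-unit rise in a_C moves a_N by −0.6 × 25 = −15. Nimbus's best response falls — the actions are strategic substitutes.

-15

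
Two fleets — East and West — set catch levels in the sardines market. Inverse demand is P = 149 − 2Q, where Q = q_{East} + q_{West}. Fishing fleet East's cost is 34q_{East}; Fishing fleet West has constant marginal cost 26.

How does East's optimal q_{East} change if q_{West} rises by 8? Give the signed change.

-4

Fishing fleet East's profit: π = q_{East}(149 − 2(q_{East} + q_{West})) − 34q_{East}.
∂π/∂q_{East} = 115 − 4q_{East} − 2q_{West} = 0, so q_{East} = 28.75 − 0.5q_{West}.
The reaction-function slope is −0.5, so an 8-unit rise in q_{West} moves q_{East} by −0.5 × 8 = −4. East's best response falls — the actions are strategic substitutes.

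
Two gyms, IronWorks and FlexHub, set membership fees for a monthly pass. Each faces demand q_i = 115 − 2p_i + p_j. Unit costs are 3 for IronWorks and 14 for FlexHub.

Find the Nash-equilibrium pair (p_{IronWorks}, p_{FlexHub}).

IronWorks's profit: π = (p_{IronWorks} − 3)(115 − 2p_{IronWorks} + p_{FlexHub}).
∂π/∂p_{IronWorks} = 121 − 4p_{IronWorks} + p_{FlexHub} = 0 ⇒ p_{IronWorks} = 30.25 + 0.25p_{FlexHub}.
Similarly p_{FlexHub} = 35.75 + 0.25p_{IronWorks}.
Plugging p_{FlexHub} into IronWorks's best response: p_{IronWorks} = 30.25 + 0.25(35.75 + 0.25p_{IronWorks}) ⇒ 0.9375p_{IronWorks} = 39.1875, so p_{IronWorks} = 41.8.
Then p_{FlexHub} = 35.75 + 0.25·41.8 = 46.2.

41.8, 46.2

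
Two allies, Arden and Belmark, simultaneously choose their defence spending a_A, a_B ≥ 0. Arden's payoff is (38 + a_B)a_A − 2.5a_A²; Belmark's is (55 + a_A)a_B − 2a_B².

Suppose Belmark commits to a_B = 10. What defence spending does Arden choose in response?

Expanding Arden's payoff: 38a_A + a_Ba_A − 2.5a_A².
∂π/∂a_A = 38 + a_B − 5a_A = 0, so a_A = 7.6 + 0.2a_B.
At a_B = 10: a_A = 7.6 + 0.2·10 = 9.6.

9.6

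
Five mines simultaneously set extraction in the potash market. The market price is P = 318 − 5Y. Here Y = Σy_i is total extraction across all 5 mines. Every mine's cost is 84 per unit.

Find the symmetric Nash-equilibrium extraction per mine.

A representative mine's profit is π_i = y_i(318 − 5Y) − 84y_i, with Y = y_i + Σ_{j≠i} y_j.
First-order condition: 234 − 10y_i − 5Σ_{j≠i} y_j = 0.
Imposing symmetry (y_j = y for all j) turns Σ_{j≠i} y_j into 4y, so 234 = 30y and y = 7.8.

7.8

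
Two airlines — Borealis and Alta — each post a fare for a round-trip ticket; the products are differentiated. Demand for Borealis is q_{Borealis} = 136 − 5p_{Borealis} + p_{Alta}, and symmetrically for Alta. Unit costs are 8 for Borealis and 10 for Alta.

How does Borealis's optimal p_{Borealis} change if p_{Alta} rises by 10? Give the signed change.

Borealis's profit: π = (p_{Borealis} − 8)(136 − 5p_{Borealis} + p_{Alta}).
∂π/∂p_{Borealis} = 176 − 10p_{Borealis} + p_{Alta} = 0 ⇒ p_{Borealis} = 17.6 + 0.1p_{Alta}.
The reaction-function slope is 0.1, so a 10-unit rise in p_{Alta} moves p_{Borealis} by 0.1 × 10 = 1. Borealis's best response rises — the actions are strategic complements.

1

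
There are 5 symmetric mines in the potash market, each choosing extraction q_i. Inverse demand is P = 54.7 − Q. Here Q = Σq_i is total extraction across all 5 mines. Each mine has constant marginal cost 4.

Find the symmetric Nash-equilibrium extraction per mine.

8.45

A representative mine's profit is π_i = q_i(54.7 − Q) − 4q_i, with Q = q_i + Σ_{j≠i} q_j.
First-order condition: 50.7 − 2q_i − Σ_{j≠i} q_j = 0.
In a symmetric equilibrium every mine chooses the same q, so Σ_{j≠i} q_j = 4q. The condition becomes 50.7 − 6q = 0, giving q = 50.7/6 = 8.45.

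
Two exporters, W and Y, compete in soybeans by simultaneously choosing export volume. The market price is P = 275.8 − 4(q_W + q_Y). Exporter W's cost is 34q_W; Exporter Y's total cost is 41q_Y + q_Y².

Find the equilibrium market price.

Exporter W's profit: π = q_W(275.8 − 4(q_W + q_Y)) − 34q_W.
∂π/∂q_W = 241.8 − 8q_W − 4q_Y = 0, so q_W = 30.225 − 0.5q_Y.
For Y: ∂π/∂q_Y = 234.8 − 10q_Y − 4q_W = 0 ⇒ q_Y = 23.48 − 0.4q_W.
Plugging q_Y into W's best response: q_W = 30.225 − 0.5(23.48 − 0.4q_W) ⇒ 0.8q_W = 18.485, so q_W = 3697/160.
Then q_Y = 23.48 − 0.4·(3697/160) = 14.2375.
Equilibrium price: P = 275.8 − 4·(1195/32) = 126.425.

126.425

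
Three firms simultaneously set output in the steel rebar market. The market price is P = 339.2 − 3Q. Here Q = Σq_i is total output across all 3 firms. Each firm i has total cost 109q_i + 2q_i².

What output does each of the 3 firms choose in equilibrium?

14.3875

A representative firm's profit is π_i = q_i(339.2 − 3Q) − 109q_i − 2q_i², with Q = q_i + Σ_{j≠i} q_j.
First-order condition: 230.2 − 10q_i − 3Σ_{j≠i} q_j = 0.
In a symmetric equilibrium every firm chooses the same q, so Σ_{j≠i} q_j = 2q. The condition becomes 230.2 − 16q = 0, giving q = 230.2/16 = 14.3875.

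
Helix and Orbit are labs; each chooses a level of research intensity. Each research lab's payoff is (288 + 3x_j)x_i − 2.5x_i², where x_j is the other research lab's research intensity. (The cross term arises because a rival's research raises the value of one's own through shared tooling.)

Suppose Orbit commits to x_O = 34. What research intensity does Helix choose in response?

78

Helix's payoff is (288 + 3x_O)x_H − 2.5x_H².
∂π/∂x_H = 288 + 3x_O − 5x_H = 0, so x_H = 57.6 + 0.6x_O.
At x_O = 34: x_H = 57.6 + 0.6·34 = 78.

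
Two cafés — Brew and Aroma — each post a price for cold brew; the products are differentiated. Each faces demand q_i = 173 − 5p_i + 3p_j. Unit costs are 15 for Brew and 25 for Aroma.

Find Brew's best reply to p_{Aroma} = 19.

Brew's profit: π = (p_{Brew} − 15)(173 − 5p_{Brew} + 3p_{Aroma}).
∂π/∂p_{Brew} = 248 − 10p_{Brew} + 3p_{Aroma} = 0 ⇒ p_{Brew} = 24.8 + 0.3p_{Aroma}.
At p_{Aroma} = 19: p_{Brew} = 24.8 + 0.3·19 = 30.5.

30.5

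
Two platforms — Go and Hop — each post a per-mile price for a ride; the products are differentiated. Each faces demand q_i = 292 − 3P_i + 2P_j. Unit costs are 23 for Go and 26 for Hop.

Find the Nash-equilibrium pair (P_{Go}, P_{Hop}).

Go's profit: π = (P_{Go} − 23)(292 − 3P_{Go} + 2P_{Hop}).
∂π/∂P_{Go} = 361 − 6P_{Go} + 2P_{Hop} = 0 ⇒ P_{Go} = 361/6 + (1/3)P_{Hop}.
Similarly P_{Hop} = 185/3 + (1/3)P_{Go}.
Plugging P_{Hop} into Go's best response: P_{Go} = 361/6 + (1/3)(185/3 + (1/3)P_{Go}) ⇒ (8/9)P_{Go} = 1453/18, so P_{Go} = 90.8125.
Then P_{Hop} = 185/3 + (1/3)·90.8125 = 91.9375.

90.8125, 91.9375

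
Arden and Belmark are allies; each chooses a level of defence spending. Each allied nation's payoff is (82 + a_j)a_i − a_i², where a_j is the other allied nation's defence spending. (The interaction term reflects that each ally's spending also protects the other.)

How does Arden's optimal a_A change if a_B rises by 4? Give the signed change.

Arden's payoff is (82 + a_B)a_A − a_A².
∂π/∂a_A = 82 + a_B − 2a_A = 0, so a_A = 41 + 0.5a_B.
The reaction-function slope is 0.5, so a 4-unit rise in a_B moves a_A by 0.5 × 4 = 2. Arden's best response rises — the actions are strategic complements.

2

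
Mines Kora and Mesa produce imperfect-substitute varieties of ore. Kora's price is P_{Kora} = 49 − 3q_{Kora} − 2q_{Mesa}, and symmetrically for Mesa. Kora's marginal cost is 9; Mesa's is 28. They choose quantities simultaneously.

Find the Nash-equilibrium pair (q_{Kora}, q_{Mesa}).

6.1875, 1.4375

Mine Kora's profit: π = q_{Kora}(49 − 3q_{Kora} − 2q_{Mesa}) − 9q_{Kora}.
∂π/∂q_{Kora} = 40 − 6q_{Kora} − 2q_{Mesa} = 0 ⇒ q_{Kora} = 20/3 − (1/3)q_{Mesa}.
Similarly q_{Mesa} = 3.5 − (1/3)q_{Kora}.
Plugging q_{Mesa} into Kora's best response: q_{Kora} = 20/3 − (1/3)(3.5 − (1/3)q_{Kora}) ⇒ (8/9)q_{Kora} = 5.5, so q_{Kora} = 6.1875.
Then q_{Mesa} = 3.5 − (1/3)·6.1875 = 1.4375.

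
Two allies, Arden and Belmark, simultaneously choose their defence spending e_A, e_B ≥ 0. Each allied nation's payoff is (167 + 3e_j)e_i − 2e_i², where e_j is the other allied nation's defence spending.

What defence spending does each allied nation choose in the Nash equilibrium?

Arden's payoff is (167 + 3e_B)e_A − 2e_A².
∂π/∂e_A = 167 + 3e_B − 4e_A = 0, so e_A = 41.75 + 0.75e_B.
Setting e_A = e_B in the reaction function: e_A = 41.75 + 0.75e_A, so e_A = 41.75 / 0.25 = 167.

167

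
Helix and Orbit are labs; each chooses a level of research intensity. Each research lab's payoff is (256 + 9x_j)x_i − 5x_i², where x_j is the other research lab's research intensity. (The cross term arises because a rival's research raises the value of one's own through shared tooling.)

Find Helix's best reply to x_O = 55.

75.1

Helix's payoff is (256 + 9x_O)x_H − 5x_H².
∂π/∂x_H = 256 + 9x_O − 10x_H = 0, so x_H = 25.6 + 0.9x_O.
At x_O = 55: x_H = 25.6 + 0.9·55 = 75.1.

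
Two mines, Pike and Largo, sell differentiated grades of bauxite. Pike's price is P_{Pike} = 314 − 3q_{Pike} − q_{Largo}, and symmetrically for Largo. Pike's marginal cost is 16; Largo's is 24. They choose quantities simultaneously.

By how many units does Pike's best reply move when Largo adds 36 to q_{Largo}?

-6

Mine Pike's profit: π = q_{Pike}(314 − 3q_{Pike} − q_{Largo}) − 16q_{Pike}.
∂π/∂q_{Pike} = 298 − 6q_{Pike} − q_{Largo} = 0 ⇒ q_{Pike} = 149/3 − (1/6)q_{Largo}.
The reaction-function slope is −1/6, so a 36-unit rise in q_{Largo} moves q_{Pike} by −1/6 × 36 = −6. Pike's best response falls — the actions are strategic substitutes.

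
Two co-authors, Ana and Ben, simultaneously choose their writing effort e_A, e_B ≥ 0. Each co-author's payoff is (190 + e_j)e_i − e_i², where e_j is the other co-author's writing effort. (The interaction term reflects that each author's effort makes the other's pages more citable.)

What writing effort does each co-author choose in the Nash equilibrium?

Ana's payoff is (190 + e_B)e_A − e_A².
∂π/∂e_A = 190 + e_B − 2e_A = 0, so e_A = 95 + 0.5e_B.
By symmetry e_B = e_A; substituting into the reaction function, 0.5e_A = 95 and e_A = 190.

190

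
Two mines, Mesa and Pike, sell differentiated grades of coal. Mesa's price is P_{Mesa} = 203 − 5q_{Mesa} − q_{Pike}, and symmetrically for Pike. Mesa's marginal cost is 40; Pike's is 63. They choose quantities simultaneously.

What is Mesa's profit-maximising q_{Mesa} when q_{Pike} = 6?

15.7

Mine Mesa's profit: π = q_{Mesa}(203 − 5q_{Mesa} − q_{Pike}) − 40q_{Mesa}.
∂π/∂q_{Mesa} = 163 − 10q_{Mesa} − q_{Pike} = 0 ⇒ q_{Mesa} = 16.3 − 0.1q_{Pike}.
At q_{Pike} = 6: q_{Mesa} = 16.3 − 0.1·6 = 15.7.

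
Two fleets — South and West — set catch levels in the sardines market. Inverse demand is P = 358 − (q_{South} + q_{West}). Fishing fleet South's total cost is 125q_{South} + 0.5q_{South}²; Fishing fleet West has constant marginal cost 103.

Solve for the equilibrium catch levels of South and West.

Fishing fleet South's profit: π = q_{South}(358 − (q_{South} + q_{West})) − 125q_{South} − 0.5q_{South}².
∂π/∂q_{South} = 233 − 3q_{South} − q_{West} = 0, so q_{South} = 233/3 − (1/3)q_{West}.
For West: ∂π/∂q_{West} = 255 − 2q_{West} − q_{South} = 0 ⇒ q_{West} = 127.5 − 0.5q_{South}.
Solving the two reaction functions simultaneously: (1 − (−1/3)(−0.5))q_{South} = 233/3 − (1/3)·127.5, so (5/6)q_{South} = 211/6 and q_{South} = 42.2.
Then q_{West} = 127.5 − 0.5·42.2 = 106.4.

42.2, 106.4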